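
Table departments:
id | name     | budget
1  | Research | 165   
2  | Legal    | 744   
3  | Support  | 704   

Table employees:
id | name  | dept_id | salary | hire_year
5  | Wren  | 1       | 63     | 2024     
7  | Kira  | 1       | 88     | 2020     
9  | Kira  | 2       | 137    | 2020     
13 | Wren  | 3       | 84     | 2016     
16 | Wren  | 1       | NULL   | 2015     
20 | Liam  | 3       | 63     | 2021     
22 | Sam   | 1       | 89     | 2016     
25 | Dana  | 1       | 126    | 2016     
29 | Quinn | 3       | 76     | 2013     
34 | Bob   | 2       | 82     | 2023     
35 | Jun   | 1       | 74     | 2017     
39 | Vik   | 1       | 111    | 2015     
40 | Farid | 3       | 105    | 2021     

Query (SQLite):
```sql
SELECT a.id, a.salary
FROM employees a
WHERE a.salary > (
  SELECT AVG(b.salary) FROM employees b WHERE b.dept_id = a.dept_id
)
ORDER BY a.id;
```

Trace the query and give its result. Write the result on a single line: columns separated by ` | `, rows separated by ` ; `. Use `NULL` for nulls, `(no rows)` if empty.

9 | 137 ; 13 | 84 ; 25 | 126 ; 39 | 111 ; 40 | 105

For each employees row a, compute AVG(salary) over rows sharing a.dept_id.
Keep row a if a.salary > that per-group AVG.
  dept_id=1: AVG(salary) = 91.833333
  dept_id=2: AVG(salary) = 109.5
  dept_id=3: AVG(salary) = 82.0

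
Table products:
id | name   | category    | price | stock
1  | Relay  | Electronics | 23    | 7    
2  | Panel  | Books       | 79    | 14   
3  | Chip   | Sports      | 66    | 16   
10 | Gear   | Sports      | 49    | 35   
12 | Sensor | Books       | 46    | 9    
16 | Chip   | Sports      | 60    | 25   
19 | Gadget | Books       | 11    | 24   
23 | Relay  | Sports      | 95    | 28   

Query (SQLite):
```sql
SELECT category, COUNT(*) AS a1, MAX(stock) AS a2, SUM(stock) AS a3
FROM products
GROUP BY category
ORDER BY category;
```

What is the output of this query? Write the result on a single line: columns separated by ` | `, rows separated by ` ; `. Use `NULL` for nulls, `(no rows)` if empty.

Group products by category.
Per group compute: COUNT(*), MAX(stock), SUM(stock).
  Books: ids {2, 12, 19} → COUNT(*)=3, MAX(stock)=24, SUM(stock)=47
  Electronics: ids {1} → COUNT(*)=1, MAX(stock)=7, SUM(stock)=7
  Sports: ids {3, 10, 16, 23} → COUNT(*)=4, MAX(stock)=35, SUM(stock)=104

Books | 3 | 24 | 47 ; Electronics | 1 | 7 | 7 ; Sports | 4 | 35 | 104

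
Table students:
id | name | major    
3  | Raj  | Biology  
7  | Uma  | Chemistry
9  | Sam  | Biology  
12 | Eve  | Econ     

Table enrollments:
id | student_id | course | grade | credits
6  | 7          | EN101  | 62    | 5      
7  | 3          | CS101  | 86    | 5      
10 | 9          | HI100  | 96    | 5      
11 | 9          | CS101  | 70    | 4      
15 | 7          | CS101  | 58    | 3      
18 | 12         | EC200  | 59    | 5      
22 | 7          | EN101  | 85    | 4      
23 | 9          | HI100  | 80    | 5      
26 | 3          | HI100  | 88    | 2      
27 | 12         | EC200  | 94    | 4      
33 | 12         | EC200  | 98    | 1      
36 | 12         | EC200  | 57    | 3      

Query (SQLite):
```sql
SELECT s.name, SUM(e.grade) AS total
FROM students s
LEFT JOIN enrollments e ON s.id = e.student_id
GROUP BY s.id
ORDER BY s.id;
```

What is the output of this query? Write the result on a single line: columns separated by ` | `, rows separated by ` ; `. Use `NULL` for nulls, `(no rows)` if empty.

Raj | 174 ; Uma | 205 ; Sam | 246 ; Eve | 308

LEFT JOIN keeps every students row; unmatched ones get NULL for enrollments columns.
Group by students.id and compute SUM(e.grade). SUM over an all-NULL group is NULL.
  3: ids {7, 26} → SUM(e.grade)=174
  7: ids {6, 15, 22} → SUM(e.grade)=205
  9: ids {10, 11, 23} → SUM(e.grade)=246
  12: ids {18, 27, 33, 36} → SUM(e.grade)=308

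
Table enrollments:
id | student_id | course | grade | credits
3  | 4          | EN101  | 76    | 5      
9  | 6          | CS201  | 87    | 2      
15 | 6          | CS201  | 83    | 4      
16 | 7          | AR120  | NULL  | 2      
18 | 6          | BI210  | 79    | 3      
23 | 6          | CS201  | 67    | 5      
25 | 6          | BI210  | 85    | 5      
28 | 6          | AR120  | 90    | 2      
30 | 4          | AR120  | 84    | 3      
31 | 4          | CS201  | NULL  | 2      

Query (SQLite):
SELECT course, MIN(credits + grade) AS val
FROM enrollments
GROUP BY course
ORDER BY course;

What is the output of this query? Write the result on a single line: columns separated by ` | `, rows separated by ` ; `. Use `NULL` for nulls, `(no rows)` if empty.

AR120 | 87 ; BI210 | 82 ; CS201 | 72 ; EN101 | 81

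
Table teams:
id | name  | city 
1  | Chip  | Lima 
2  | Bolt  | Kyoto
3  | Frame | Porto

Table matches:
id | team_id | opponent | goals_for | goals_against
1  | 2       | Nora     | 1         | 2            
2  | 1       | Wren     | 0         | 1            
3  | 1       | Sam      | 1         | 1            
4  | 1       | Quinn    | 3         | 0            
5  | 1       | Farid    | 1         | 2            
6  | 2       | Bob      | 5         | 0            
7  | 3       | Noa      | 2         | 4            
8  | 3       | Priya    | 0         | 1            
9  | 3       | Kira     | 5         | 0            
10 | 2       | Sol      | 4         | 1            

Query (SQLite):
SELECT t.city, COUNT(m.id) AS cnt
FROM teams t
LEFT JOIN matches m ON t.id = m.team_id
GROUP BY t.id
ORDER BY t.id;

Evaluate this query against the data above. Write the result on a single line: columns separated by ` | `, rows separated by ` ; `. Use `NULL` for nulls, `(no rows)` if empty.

LEFT JOIN keeps every teams row; unmatched ones get NULL for matches columns.
Group by teams.id and compute COUNT(m.id). COUNT(col) of an all-NULL group is 0.
  1: ids {2, 3, 4, 5} → COUNT(m.id)=4
  2: ids {1, 6, 10} → COUNT(m.id)=3
  3: ids {7, 8, 9} → COUNT(m.id)=3

Lima | 4 ; Kyoto | 3 ; Porto | 3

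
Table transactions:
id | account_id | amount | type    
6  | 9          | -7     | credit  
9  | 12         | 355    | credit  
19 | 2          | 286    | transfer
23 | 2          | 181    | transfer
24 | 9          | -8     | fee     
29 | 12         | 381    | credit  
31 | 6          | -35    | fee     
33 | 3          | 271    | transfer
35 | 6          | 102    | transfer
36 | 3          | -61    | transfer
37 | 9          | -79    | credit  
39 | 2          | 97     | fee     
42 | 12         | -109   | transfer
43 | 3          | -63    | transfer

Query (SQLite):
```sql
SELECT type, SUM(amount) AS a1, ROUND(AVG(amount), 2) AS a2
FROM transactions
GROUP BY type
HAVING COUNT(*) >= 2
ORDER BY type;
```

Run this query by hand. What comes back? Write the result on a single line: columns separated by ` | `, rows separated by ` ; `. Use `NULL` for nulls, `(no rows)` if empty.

Group transactions by type.
Per group compute: SUM(amount), ROUND(AVG(amount), 2).
HAVING: drop groups with fewer than 2 rows.
  credit: ids {6, 9, 29, 37} → SUM(amount)=650, ROUND(AVG(amount), 2)=162.5
  fee: ids {24, 31, 39} → SUM(amount)=54, ROUND(AVG(amount), 2)=18
  transfer: ids {19, 23, 33, 35, 36, 42, 43} → SUM(amount)=607, ROUND(AVG(amount), 2)=86.71

credit | 650 | 162.5 ; fee | 54 | 18 ; transfer | 607 | 86.71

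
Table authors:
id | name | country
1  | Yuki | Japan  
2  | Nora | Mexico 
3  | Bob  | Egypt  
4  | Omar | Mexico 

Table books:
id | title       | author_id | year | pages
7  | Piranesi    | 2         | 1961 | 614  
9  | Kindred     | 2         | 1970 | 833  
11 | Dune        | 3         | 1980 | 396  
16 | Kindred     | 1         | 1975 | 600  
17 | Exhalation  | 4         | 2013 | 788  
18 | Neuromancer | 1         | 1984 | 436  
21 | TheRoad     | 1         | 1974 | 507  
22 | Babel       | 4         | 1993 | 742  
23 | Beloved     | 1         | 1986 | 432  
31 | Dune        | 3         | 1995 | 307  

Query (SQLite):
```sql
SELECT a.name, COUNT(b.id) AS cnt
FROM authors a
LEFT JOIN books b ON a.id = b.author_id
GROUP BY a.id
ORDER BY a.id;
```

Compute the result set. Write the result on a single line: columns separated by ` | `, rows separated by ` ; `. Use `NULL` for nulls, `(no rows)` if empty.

Yuki | 4 ; Nora | 2 ; Bob | 2 ; Omar | 2

LEFT JOIN keeps every authors row; unmatched ones get NULL for books columns.
Group by authors.id and compute COUNT(b.id). COUNT(col) of an all-NULL group is 0.
  1: ids {16, 18, 21, 23} → COUNT(b.id)=4
  2: ids {7, 9} → COUNT(b.id)=2
  3: ids {11, 31} → COUNT(b.id)=2
  4: ids {17, 22} → COUNT(b.id)=2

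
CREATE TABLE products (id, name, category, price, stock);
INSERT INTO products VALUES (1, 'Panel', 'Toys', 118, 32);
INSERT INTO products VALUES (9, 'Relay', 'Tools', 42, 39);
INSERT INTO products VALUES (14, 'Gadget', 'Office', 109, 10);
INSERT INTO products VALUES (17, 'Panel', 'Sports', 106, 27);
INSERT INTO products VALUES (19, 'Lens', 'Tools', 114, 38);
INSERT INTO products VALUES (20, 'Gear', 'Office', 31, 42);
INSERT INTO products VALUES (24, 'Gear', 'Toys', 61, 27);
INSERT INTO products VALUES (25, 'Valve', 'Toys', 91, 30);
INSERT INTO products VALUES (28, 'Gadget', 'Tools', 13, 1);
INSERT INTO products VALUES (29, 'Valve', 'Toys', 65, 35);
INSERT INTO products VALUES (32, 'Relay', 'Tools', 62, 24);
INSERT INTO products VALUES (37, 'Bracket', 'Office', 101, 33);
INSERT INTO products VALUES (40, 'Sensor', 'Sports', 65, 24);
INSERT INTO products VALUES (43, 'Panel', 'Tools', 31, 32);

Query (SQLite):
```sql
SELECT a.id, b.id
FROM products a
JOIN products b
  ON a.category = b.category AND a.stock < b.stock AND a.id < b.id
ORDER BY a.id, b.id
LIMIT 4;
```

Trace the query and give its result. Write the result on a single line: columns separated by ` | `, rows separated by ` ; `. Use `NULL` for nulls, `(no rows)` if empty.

1 | 29 ; 14 | 20 ; 14 | 37 ; 24 | 25

Pairs (a,b) with same category, a.stock < b.stock, a.id < b.id.
category groups: Office:{14,20,37} Sports:{17,40} Tools:{9,19,28,32,43} Toys:{1,24,25,29}
Ordered by (a.id, b.id); first 4.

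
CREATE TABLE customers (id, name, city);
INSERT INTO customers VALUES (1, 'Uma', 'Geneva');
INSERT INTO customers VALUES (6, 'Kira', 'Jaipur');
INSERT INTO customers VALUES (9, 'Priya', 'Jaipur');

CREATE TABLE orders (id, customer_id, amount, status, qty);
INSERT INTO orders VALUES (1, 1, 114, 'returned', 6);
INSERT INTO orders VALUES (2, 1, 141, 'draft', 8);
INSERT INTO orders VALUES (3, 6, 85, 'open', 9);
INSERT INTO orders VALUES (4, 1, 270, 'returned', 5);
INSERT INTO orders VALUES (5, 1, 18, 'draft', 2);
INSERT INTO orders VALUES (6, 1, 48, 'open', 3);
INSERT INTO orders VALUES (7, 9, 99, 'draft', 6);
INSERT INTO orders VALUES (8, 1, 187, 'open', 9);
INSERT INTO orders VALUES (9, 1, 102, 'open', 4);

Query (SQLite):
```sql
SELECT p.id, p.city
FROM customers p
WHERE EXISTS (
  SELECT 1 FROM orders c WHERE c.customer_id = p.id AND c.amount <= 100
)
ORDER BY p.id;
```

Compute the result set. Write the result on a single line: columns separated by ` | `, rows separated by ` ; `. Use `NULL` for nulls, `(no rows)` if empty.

1 | Geneva ; 6 | Jaipur ; 9 | Jaipur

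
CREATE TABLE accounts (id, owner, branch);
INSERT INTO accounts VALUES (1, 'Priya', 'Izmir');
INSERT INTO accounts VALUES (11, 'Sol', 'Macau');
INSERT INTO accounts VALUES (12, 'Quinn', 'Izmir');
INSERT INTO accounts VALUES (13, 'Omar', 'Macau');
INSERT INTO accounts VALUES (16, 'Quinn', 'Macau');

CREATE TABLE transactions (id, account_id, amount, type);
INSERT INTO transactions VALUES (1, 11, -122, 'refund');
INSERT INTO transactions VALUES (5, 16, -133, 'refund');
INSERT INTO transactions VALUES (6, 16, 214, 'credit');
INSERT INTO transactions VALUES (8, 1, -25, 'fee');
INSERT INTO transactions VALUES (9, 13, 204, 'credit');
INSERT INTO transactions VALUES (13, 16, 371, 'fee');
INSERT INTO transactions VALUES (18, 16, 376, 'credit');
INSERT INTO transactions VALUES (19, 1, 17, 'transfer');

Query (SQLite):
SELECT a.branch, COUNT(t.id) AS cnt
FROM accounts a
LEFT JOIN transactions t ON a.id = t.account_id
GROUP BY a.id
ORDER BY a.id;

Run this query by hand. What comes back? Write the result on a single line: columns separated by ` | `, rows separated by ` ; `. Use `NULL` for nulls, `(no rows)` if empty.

Izmir | 2 ; Macau | 1 ; Izmir | 0 ; Macau | 1 ; Macau | 4

LEFT JOIN keeps every accounts row; unmatched ones get NULL for transactions columns.
Group by accounts.id and compute COUNT(t.id). COUNT(col) of an all-NULL group is 0.
  1: ids {8, 19} → COUNT(t.id)=2
  11: ids {1} → COUNT(t.id)=1
  12: ids {—} → COUNT(t.id)=0
  13: ids {9} → COUNT(t.id)=1
  16: ids {5, 6, 13, 18} → COUNT(t.id)=4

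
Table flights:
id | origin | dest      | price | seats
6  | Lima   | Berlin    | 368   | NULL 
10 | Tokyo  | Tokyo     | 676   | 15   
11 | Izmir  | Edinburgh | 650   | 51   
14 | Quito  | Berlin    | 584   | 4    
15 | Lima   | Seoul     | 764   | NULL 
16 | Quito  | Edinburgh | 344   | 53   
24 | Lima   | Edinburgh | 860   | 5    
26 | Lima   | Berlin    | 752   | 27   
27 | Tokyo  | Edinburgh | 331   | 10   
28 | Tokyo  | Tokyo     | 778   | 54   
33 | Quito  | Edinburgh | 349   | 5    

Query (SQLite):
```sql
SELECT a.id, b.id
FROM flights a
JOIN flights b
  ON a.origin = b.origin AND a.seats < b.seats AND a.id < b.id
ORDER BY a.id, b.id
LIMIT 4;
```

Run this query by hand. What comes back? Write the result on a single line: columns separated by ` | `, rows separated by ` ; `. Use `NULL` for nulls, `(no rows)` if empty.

10 | 28 ; 14 | 16 ; 14 | 33 ; 24 | 26

Pairs (a,b) with same origin, a.seats < b.seats, a.id < b.id.
origin groups: Izmir:{11} Lima:{6,15,24,26} Quito:{14,16,33} Tokyo:{10,27,28}
Ordered by (a.id, b.id); first 4.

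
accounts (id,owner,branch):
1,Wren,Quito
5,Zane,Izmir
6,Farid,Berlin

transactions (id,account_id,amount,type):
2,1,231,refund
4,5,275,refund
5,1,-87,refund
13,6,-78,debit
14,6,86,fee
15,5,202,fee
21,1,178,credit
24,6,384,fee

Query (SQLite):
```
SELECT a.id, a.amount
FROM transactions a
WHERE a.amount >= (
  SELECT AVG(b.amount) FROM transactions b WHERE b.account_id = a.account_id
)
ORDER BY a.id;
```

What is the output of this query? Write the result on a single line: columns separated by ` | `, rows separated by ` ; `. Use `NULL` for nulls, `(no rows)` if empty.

2 | 231 ; 4 | 275 ; 21 | 178 ; 24 | 384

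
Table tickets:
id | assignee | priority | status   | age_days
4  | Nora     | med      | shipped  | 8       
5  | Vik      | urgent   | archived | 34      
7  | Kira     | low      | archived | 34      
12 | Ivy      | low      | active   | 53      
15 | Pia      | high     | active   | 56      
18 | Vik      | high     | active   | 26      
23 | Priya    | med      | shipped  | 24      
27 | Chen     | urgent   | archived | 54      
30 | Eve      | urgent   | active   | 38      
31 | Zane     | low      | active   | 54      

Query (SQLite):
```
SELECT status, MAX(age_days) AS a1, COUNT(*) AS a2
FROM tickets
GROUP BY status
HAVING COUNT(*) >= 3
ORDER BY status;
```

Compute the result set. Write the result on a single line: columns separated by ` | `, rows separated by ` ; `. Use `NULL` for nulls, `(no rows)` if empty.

Group tickets by status.
Per group compute: MAX(age_days), COUNT(*).
HAVING: drop groups with fewer than 3 rows.
  active: ids {12, 15, 18, 30, 31} → MAX(age_days)=56, COUNT(*)=5
  archived: ids {5, 7, 27} → MAX(age_days)=54, COUNT(*)=3
  shipped: ids {4, 23} → MAX(age_days)=24, COUNT(*)=2

active | 56 | 5 ; archived | 54 | 3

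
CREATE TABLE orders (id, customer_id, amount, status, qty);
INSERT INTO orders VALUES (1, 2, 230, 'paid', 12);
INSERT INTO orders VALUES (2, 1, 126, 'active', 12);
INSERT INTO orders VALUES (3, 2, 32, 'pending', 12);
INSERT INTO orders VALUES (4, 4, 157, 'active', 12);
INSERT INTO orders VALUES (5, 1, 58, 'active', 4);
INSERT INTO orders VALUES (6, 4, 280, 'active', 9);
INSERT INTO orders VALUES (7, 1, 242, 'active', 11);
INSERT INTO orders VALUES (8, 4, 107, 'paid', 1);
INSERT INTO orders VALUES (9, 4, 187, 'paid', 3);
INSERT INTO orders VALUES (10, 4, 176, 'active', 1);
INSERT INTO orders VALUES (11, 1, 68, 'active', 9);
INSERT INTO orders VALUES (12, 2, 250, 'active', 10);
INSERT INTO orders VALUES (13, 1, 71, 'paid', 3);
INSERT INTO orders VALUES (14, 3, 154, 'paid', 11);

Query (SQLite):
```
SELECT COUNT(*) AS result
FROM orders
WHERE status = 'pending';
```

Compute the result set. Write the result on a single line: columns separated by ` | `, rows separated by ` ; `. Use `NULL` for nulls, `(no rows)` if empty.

1

Rows where status='pending' → qty values: [12].
COUNT(*) counts rows → 1.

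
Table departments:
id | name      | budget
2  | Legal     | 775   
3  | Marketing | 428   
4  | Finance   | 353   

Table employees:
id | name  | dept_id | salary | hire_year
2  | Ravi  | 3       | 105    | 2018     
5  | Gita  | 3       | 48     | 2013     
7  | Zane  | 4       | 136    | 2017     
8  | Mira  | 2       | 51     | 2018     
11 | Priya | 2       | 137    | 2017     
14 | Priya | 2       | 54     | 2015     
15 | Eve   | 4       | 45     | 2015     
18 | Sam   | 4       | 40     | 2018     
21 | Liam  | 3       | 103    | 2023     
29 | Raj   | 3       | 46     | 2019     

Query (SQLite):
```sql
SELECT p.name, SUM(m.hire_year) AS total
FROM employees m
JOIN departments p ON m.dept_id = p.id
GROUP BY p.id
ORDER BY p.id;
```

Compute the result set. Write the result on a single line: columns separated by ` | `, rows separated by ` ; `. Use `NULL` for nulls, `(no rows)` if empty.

Legal | 6050 ; Marketing | 8073 ; Finance | 6050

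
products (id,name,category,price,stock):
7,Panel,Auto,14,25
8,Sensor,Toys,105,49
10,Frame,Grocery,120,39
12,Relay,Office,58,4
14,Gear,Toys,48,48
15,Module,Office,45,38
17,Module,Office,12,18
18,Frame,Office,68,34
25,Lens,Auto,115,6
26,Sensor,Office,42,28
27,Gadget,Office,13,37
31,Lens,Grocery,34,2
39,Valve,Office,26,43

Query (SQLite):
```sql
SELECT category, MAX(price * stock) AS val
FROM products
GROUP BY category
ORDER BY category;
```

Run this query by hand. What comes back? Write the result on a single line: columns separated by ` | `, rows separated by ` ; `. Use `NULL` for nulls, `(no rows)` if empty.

For each row compute price * stock.
Group by category; take MAX of the expression per group.
  Auto: ids {7, 25} → MAX(price * stock)=690
  Grocery: ids {10, 31} → MAX(price * stock)=4680
  Office: ids {12, 15, 17, 18, 26, 27, 39} → MAX(price * stock)=2312
  Toys: ids {8, 14} → MAX(price * stock)=5145

Auto | 690 ; Grocery | 4680 ; Office | 2312 ; Toys | 5145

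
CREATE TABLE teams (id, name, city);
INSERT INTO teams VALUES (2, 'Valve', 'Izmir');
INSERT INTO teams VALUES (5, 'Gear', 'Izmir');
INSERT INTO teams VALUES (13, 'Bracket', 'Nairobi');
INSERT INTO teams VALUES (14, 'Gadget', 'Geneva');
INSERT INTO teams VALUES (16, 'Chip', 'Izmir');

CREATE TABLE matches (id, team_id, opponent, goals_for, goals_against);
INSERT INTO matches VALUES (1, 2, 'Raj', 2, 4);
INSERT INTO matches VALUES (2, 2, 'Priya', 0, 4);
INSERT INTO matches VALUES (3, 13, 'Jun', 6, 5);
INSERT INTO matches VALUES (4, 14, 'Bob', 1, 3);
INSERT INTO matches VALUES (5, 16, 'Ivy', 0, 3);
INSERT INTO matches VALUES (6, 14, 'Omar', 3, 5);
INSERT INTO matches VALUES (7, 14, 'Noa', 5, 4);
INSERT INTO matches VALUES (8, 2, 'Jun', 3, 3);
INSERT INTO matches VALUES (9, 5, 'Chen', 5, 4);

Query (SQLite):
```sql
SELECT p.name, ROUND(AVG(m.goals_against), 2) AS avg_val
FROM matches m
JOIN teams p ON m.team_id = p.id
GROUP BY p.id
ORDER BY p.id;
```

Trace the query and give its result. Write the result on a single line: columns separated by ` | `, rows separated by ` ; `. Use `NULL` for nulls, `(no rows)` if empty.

Valve | 3.67 ; Gear | 4 ; Bracket | 5 ; Gadget | 4 ; Chip | 3

Join each matches row to its teams via team_id.
Group joined rows by teams.id; compute ROUND(AVG(m.goals_against), 2) per group.
  2: ids {1, 2, 8} → ROUND(AVG(m.goals_against), 2)=3.67
  5: ids {9} → ROUND(AVG(m.goals_against), 2)=4
  13: ids {3} → ROUND(AVG(m.goals_against), 2)=5
  14: ids {4, 6, 7} → ROUND(AVG(m.goals_against), 2)=4
  16: ids {5} → ROUND(AVG(m.goals_against), 2)=3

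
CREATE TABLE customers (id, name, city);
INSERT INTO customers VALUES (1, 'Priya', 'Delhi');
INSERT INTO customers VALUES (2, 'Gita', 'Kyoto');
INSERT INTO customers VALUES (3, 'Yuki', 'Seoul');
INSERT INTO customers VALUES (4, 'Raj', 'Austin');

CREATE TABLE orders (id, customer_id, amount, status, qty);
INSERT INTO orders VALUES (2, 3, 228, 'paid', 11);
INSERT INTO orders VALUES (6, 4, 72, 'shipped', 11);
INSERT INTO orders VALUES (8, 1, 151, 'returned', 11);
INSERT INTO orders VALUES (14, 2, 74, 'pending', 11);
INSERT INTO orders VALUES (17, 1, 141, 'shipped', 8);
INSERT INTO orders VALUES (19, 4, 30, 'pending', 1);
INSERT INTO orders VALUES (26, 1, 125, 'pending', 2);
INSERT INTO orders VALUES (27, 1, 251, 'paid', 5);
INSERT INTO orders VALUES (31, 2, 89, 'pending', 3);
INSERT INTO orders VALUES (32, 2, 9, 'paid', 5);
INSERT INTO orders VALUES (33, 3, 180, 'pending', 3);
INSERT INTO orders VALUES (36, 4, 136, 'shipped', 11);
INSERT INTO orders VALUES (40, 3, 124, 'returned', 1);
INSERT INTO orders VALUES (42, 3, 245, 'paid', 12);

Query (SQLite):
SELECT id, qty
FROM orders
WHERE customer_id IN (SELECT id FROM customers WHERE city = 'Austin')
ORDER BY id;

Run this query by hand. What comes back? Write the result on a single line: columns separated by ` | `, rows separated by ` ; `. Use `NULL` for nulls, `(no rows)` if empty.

Inner query: customers.id where city = 'Austin'.
Outer: keep orders rows whose customer_id is in that set.
Inner query → {4}

6 | 11 ; 19 | 1 ; 36 | 11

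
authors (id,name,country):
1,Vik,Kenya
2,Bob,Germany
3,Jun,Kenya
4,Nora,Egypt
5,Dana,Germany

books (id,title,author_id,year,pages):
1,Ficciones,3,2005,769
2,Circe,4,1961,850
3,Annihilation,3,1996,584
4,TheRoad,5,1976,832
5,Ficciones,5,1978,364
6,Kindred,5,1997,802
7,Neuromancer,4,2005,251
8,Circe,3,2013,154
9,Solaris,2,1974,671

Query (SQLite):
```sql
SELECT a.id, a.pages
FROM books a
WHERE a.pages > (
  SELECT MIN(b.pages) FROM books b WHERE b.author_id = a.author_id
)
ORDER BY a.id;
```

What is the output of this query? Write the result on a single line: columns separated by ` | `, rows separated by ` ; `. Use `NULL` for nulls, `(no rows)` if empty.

For each books row a, compute MIN(pages) over rows sharing a.author_id.
Keep row a if a.pages > that per-group MIN.
  author_id=2: MIN(pages) = 671
  author_id=3: MIN(pages) = 154
  author_id=4: MIN(pages) = 251
  author_id=5: MIN(pages) = 364

1 | 769 ; 2 | 850 ; 3 | 584 ; 4 | 832 ; 6 | 802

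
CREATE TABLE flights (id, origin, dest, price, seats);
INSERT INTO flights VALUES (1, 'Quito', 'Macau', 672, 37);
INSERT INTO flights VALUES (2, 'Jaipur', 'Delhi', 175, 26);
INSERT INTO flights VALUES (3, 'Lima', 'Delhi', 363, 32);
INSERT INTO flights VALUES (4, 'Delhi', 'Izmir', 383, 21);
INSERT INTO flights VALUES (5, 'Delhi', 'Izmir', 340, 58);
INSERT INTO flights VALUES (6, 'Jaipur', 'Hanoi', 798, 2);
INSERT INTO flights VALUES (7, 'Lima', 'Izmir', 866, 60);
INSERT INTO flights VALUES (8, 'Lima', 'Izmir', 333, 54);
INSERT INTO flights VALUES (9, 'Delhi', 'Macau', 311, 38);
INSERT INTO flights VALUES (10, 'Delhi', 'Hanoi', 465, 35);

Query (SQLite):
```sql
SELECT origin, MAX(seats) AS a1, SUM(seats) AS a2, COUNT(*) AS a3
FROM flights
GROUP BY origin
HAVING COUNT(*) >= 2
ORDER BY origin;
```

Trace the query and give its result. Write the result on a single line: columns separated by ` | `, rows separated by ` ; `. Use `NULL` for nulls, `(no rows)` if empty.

Delhi | 58 | 152 | 4 ; Jaipur | 26 | 28 | 2 ; Lima | 60 | 146 | 3

Group flights by origin.
Per group compute: MAX(seats), SUM(seats), COUNT(*).
HAVING: drop groups with fewer than 2 rows.
  Delhi: ids {4, 5, 9, 10} → MAX(seats)=58, SUM(seats)=152, COUNT(*)=4
  Jaipur: ids {2, 6} → MAX(seats)=26, SUM(seats)=28, COUNT(*)=2
  Lima: ids {3, 7, 8} → MAX(seats)=60, SUM(seats)=146, COUNT(*)=3
  Quito: ids {1} → MAX(seats)=37, SUM(seats)=37, COUNT(*)=1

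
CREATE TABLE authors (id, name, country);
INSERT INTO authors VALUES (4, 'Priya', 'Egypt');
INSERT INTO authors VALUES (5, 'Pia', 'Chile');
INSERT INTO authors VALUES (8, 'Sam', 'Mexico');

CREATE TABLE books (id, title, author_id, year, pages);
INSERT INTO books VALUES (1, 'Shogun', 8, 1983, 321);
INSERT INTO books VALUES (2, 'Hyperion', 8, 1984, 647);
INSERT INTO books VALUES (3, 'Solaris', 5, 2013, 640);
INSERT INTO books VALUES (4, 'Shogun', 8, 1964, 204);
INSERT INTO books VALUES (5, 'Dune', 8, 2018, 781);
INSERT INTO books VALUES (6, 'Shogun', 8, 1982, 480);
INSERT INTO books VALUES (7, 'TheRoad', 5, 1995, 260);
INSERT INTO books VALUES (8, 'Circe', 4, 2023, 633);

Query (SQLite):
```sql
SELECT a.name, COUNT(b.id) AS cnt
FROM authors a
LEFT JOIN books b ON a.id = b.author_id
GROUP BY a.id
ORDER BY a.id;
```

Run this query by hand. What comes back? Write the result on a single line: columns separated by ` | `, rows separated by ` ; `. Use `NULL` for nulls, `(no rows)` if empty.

Priya | 1 ; Pia | 2 ; Sam | 5

LEFT JOIN keeps every authors row; unmatched ones get NULL for books columns.
Group by authors.id and compute COUNT(b.id). COUNT(col) of an all-NULL group is 0.
  4: ids {8} → COUNT(b.id)=1
  5: ids {3, 7} → COUNT(b.id)=2
  8: ids {1, 2, 4, 5, 6} → COUNT(b.id)=5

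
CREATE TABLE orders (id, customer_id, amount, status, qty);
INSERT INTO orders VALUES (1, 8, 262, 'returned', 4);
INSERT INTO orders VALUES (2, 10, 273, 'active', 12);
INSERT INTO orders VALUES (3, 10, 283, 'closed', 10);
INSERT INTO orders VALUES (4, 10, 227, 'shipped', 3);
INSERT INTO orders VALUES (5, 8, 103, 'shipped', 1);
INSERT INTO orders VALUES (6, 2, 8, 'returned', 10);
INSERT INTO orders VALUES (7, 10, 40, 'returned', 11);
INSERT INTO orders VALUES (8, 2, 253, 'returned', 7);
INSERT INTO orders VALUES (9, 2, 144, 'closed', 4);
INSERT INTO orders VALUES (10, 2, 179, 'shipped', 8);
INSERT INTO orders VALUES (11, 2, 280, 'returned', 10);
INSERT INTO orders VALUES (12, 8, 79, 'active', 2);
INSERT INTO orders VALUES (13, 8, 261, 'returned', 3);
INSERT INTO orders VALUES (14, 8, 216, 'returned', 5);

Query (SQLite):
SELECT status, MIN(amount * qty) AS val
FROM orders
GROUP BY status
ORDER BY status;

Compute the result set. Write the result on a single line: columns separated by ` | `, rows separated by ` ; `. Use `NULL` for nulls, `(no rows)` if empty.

active | 158 ; closed | 576 ; returned | 80 ; shipped | 103

For each row compute amount * qty.
Group by status; take MIN of the expression per group.
  active: ids {2, 12} → MIN(amount * qty)=158
  closed: ids {3, 9} → MIN(amount * qty)=576
  returned: ids {1, 6, 7, 8, 11, 13, 14} → MIN(amount * qty)=80
  shipped: ids {4, 5, 10} → MIN(amount * qty)=103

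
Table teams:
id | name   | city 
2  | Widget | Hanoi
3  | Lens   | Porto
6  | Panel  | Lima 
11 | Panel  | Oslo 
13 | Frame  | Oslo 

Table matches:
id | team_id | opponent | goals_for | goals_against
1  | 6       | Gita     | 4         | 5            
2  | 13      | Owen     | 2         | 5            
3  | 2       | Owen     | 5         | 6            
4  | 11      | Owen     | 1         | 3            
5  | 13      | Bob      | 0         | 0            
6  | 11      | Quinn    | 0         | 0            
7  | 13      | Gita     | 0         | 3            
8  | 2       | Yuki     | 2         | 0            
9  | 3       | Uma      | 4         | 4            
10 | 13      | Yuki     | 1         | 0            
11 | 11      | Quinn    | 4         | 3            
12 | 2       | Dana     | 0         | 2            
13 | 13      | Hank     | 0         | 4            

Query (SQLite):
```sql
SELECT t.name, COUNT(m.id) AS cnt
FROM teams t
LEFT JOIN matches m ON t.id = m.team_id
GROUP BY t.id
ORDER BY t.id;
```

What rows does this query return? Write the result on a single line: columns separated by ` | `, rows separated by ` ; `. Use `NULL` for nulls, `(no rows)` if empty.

LEFT JOIN keeps every teams row; unmatched ones get NULL for matches columns.
Group by teams.id and compute COUNT(m.id). COUNT(col) of an all-NULL group is 0.
  2: ids {3, 8, 12} → COUNT(m.id)=3
  3: ids {9} → COUNT(m.id)=1
  6: ids {1} → COUNT(m.id)=1
  11: ids {4, 6, 11} → COUNT(m.id)=3
  13: ids {2, 5, 7, 10, 13} → COUNT(m.id)=5

Widget | 3 ; Lens | 1 ; Panel | 1 ; Panel | 3 ; Frame | 5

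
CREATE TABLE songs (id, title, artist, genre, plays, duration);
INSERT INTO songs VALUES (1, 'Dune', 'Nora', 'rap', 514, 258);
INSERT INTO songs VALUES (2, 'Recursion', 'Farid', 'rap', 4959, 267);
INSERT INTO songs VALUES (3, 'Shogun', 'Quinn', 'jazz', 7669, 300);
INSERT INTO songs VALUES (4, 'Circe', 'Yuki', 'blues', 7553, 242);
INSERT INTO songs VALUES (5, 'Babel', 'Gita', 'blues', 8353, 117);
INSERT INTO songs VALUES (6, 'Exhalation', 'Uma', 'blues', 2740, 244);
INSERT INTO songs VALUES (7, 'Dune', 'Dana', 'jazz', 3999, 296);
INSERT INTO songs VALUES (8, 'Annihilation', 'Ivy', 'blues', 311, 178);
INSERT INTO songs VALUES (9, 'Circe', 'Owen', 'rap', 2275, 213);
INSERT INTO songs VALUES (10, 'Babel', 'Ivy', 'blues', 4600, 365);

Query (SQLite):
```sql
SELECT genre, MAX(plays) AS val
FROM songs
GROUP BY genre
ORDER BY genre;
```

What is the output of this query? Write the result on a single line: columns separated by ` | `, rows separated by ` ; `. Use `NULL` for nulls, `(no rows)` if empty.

blues | 8353 ; jazz | 7669 ; rap | 4959

Partition songs by genre; compute MAX(plays) within each group.
  blues: ids {4, 5, 6, 8, 10} → MAX(plays)=8353
  jazz: ids {3, 7} → MAX(plays)=7669
  rap: ids {1, 2, 9} → MAX(plays)=4959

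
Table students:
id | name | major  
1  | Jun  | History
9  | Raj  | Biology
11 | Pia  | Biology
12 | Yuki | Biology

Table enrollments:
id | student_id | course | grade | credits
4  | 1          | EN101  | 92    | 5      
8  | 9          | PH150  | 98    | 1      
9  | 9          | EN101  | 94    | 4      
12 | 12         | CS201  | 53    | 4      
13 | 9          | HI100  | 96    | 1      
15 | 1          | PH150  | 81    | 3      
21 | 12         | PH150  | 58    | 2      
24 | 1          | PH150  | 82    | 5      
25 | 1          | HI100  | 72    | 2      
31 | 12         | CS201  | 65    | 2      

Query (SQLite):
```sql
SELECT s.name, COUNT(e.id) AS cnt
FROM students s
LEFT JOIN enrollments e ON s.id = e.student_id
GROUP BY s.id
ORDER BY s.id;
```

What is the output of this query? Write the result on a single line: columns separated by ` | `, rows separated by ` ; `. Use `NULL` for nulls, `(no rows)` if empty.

Jun | 4 ; Raj | 3 ; Pia | 0 ; Yuki | 3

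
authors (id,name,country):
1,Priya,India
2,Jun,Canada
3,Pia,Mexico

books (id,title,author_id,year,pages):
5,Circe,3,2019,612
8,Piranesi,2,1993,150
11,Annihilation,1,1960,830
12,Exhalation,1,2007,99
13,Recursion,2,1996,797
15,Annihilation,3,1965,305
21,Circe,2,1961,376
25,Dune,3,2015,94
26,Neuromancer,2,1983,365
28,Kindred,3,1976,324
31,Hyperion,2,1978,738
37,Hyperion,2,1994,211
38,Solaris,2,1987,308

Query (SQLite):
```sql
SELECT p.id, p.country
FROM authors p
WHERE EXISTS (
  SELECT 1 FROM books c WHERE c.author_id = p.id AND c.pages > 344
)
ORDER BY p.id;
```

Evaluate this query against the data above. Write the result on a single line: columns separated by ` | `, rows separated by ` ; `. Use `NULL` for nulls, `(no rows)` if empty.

For each authors row, check whether any books with matching author_id has pages > 344.
Keep rows where that is true.

1 | India ; 2 | Canada ; 3 | Mexico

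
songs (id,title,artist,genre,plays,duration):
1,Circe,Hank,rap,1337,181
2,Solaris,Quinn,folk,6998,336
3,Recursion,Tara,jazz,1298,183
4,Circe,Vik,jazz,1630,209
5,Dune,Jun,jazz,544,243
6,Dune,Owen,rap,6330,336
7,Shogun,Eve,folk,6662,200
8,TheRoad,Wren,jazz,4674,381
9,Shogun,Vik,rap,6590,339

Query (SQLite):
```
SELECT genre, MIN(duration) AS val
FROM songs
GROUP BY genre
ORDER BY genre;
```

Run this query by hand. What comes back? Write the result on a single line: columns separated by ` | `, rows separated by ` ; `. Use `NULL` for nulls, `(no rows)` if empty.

Partition songs by genre; compute MIN(duration) within each group.
  folk: ids {2, 7} → MIN(duration)=200
  jazz: ids {3, 4, 5, 8} → MIN(duration)=183
  rap: ids {1, 6, 9} → MIN(duration)=181

folk | 200 ; jazz | 183 ; rap | 181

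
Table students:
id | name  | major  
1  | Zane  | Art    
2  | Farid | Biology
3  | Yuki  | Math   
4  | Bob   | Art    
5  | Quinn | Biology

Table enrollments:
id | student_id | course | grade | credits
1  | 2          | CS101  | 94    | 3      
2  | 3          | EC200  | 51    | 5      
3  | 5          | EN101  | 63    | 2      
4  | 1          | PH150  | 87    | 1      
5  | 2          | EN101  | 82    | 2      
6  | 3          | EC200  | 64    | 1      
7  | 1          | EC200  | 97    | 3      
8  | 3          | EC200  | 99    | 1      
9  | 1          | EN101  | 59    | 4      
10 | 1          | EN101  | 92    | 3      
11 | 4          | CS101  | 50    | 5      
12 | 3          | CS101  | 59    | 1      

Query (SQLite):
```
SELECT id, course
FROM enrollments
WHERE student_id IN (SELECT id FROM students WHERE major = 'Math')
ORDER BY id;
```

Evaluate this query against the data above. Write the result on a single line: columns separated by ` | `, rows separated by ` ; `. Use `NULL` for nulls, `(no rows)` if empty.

Inner query: students.id where major = 'Math'.
Outer: keep enrollments rows whose student_id is in that set.
Inner query → {3}

2 | EC200 ; 6 | EC200 ; 8 | EC200 ; 12 | CS101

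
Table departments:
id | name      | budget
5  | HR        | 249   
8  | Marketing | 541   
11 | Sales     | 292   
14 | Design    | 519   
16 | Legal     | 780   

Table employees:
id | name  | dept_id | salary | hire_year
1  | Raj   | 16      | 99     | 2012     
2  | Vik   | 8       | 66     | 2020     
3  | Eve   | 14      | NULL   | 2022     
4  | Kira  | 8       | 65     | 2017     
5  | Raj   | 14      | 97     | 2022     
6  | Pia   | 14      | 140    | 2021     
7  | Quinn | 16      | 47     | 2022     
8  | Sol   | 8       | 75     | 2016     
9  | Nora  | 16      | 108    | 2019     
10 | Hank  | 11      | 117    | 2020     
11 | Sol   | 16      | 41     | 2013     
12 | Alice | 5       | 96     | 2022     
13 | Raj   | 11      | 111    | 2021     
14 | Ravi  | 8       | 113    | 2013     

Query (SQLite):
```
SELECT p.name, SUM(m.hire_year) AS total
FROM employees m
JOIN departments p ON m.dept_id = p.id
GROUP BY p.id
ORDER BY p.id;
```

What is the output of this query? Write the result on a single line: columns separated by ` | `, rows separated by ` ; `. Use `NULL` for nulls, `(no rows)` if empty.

HR | 2022 ; Marketing | 8066 ; Sales | 4041 ; Design | 6065 ; Legal | 8066

Join each employees row to its departments via dept_id.
Group joined rows by departments.id; compute SUM(m.hire_year) per group.
  5: ids {12} → SUM(m.hire_year)=2022
  8: ids {2, 4, 8, 14} → SUM(m.hire_year)=8066
  11: ids {10, 13} → SUM(m.hire_year)=4041
  14: ids {3, 5, 6} → SUM(m.hire_year)=6065
  16: ids {1, 7, 9, 11} → SUM(m.hire_year)=8066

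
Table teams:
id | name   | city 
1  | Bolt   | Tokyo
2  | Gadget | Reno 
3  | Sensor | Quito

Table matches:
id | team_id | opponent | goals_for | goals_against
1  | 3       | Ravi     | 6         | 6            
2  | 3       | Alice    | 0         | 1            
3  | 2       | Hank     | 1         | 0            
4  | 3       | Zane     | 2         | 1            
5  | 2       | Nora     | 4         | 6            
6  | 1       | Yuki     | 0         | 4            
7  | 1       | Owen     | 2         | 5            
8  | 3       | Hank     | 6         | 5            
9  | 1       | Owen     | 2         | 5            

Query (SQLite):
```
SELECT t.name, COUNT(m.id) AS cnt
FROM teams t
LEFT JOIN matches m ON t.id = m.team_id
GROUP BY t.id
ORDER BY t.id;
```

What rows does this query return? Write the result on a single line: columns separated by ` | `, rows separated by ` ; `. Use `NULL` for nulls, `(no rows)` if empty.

Bolt | 3 ; Gadget | 2 ; Sensor | 4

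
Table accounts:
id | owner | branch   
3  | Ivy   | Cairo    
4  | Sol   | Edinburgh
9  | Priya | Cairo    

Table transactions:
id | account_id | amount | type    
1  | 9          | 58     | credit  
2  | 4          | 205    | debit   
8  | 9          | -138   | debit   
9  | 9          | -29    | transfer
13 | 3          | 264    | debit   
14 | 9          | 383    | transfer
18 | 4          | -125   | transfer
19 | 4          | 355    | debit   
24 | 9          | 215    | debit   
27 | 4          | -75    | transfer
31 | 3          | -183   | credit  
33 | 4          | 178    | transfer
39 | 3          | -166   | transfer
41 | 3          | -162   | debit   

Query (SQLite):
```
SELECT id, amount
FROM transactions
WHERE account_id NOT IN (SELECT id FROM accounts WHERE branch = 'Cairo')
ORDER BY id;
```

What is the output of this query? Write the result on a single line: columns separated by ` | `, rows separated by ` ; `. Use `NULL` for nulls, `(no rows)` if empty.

Inner query: accounts.id where branch = 'Cairo'.
Outer: keep transactions rows whose account_id is not in that set.
Inner query → {3, 9}

2 | 205 ; 18 | -125 ; 19 | 355 ; 27 | -75 ; 33 | 178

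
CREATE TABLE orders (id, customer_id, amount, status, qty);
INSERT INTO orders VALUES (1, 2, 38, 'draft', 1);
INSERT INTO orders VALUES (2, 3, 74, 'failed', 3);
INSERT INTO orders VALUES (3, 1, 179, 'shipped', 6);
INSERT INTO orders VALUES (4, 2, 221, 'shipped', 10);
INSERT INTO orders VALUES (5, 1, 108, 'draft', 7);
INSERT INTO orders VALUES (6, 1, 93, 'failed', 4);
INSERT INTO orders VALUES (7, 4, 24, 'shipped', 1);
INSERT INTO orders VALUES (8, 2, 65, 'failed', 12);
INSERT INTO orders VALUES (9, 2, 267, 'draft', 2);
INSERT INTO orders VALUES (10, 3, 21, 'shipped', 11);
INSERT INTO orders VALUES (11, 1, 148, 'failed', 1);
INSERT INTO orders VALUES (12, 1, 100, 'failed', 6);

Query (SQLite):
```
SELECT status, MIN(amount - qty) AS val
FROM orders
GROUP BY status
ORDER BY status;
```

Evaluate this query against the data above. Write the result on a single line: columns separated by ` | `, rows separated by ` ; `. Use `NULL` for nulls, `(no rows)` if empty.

draft | 37 ; failed | 53 ; shipped | 10

For each row compute amount - qty.
Group by status; take MIN of the expression per group.
  draft: ids {1, 5, 9} → MIN(amount - qty)=37
  failed: ids {2, 6, 8, 11, 12} → MIN(amount - qty)=53
  shipped: ids {3, 4, 7, 10} → MIN(amount - qty)=10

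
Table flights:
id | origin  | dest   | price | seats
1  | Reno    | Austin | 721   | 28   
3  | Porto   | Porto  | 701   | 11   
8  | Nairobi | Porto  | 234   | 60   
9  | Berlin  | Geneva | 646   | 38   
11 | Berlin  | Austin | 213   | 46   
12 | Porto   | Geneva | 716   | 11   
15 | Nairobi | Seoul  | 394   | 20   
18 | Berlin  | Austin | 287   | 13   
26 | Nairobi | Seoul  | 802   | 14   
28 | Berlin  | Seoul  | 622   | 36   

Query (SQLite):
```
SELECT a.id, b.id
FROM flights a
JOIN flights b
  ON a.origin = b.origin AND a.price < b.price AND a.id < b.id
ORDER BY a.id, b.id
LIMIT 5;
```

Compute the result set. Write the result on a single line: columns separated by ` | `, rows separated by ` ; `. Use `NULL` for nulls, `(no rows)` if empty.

3 | 12 ; 8 | 15 ; 8 | 26 ; 11 | 18 ; 11 | 28

Pairs (a,b) with same origin, a.price < b.price, a.id < b.id.
origin groups: Berlin:{9,11,18,28} Nairobi:{8,15,26} Porto:{3,12} Reno:{1}
Ordered by (a.id, b.id); first 5.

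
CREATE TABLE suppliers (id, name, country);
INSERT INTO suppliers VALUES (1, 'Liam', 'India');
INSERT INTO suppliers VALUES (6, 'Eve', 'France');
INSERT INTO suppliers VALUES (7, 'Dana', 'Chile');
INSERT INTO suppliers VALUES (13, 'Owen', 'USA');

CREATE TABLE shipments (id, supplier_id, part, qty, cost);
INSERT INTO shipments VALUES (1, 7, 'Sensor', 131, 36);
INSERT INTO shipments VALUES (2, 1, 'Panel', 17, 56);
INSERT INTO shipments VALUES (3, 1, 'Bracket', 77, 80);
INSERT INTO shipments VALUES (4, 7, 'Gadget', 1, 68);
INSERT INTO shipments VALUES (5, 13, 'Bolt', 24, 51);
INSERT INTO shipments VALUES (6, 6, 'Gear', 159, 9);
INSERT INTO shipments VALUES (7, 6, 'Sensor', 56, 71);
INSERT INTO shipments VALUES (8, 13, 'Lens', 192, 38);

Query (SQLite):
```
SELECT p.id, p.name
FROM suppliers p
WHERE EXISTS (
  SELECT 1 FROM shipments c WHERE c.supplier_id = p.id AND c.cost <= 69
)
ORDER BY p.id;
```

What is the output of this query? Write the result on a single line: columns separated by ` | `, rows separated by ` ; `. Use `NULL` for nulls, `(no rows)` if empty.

1 | Liam ; 6 | Eve ; 7 | Dana ; 13 | Owen

For each suppliers row, check whether any shipments with matching supplier_id has cost <= 69.
Keep rows where that is true.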